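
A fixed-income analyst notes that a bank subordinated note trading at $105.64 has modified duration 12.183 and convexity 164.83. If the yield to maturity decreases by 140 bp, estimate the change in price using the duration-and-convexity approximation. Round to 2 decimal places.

Duration effect: -D_mod·Δy = -12.183 × (-0.014) = +0.170562
Convexity effect: ½·C·(Δy)² = 0.5 × 164.83 × (-0.014)² = +0.01615334
ΔP/P ≈ +0.170562 + 0.01615334 = +0.18671534
ΔP ≈ 105.64 × (+0.18671534) = +19.7246085176.

+$19.72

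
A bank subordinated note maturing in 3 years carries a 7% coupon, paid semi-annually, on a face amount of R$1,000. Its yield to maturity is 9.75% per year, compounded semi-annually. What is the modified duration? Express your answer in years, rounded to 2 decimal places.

2.62 years

Periodic yield y = 0.04875. First find Macaulay duration:
  t   CF        PV=CF/(1+0.04875)^t    t·PV
  1        35.00        33.3731        33.3731
  2        35.00        31.8218        63.6435
  3        35.00        30.3426        91.0277
  4        35.00        28.9321       115.7285
  5        35.00        27.5872       137.9362
  6     1,035.00       777.8727     4,667.2360
  Σ                    929.9294     5,108.9448
P = 929.9294; Macaulay duration = 5,108.9448 / 929.9294 = 5.49391 half-year periods = 2.74695 years.
Modified duration = D_Mac / (1 + y) = 2.74695 / 1.04875 = 2.61926 years.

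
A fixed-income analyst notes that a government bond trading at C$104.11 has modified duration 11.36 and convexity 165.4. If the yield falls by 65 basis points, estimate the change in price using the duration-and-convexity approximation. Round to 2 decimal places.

Duration effect: -D_mod·Δy = -11.36 × (-0.0065) = +0.073840
Convexity effect: ½·C·(Δy)² = 0.5 × 165.4 × (-0.0065)² = +0.003494075
ΔP/P ≈ +0.073840 + 0.003494075 = +0.077334075
ΔP ≈ 104.11 × (+0.077334075) = +8.05125054825.

+C$8.05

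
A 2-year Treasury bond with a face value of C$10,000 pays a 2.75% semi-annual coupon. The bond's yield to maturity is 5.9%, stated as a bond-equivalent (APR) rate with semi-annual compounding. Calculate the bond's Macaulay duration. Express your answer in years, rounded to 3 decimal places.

1.958 years

Periodic yield y = 0.0295. Discount each cash flow and weight by its period:
  t   CF        PV=CF/(1+0.0295)^t    t·PV
  1       137.50       133.5600       133.5600
  2       137.50       129.7329       259.4657
  3       137.50       126.0154       378.0462
  4    10,137.50     9,024.5481    36,098.1923
  Σ                  9,413.8563    36,869.2643
Price P = Σ PV = 9,413.8563.
Macaulay duration = Σ(t·PV) / P = 36,869.2643 / 9,413.8563 = 3.91649 half-year periods.
In years: 3.91649 / 2 = 1.95824 years.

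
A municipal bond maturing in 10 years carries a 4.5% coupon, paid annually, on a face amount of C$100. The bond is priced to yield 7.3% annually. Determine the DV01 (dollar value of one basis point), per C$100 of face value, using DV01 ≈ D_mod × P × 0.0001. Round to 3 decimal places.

C$0.060

Periodic yield y = 0.073.
  t   CF        PV=CF/(1+0.073)^t    t·PV
  1         4.50         4.1938         4.1938
  2         4.50         3.9085         7.8171
  3         4.50         3.6426        10.9278
  4         4.50         3.3948        13.5792
  5         4.50         3.1638        15.8192
  6         4.50         2.9486        17.6915
  7         4.50         2.7480        19.2359
  8         4.50         2.5610        20.4882
  9         4.50         2.3868        21.4811
  10      104.50        51.6558       516.5580
  Σ                     80.6038       647.7919
P = 80.6038; D_Mac = 8.03674 yrs; D_mod = 7.48997 yrs.
DV01 ≈ 7.48997 × 80.6038 × 0.0001 = 0.060372.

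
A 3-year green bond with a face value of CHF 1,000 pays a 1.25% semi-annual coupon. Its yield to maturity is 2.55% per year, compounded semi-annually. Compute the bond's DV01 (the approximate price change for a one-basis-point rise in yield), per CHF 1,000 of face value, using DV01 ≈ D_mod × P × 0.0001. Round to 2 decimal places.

Periodic yield y = 0.01275.
  t   CF        PV=CF/(1+0.01275)^t    t·PV
  1         6.25         6.1713         6.1713
  2         6.25         6.0936        12.1872
  3         6.25         6.0169        18.0507
  4         6.25         5.9412        23.7646
  5         6.25         5.8664        29.3318
  6     1,006.25       932.5935     5,595.5610
  Σ                    962.6829     5,685.0667
P = 962.6829; D_Mac = 5.90544 half-year periods = 2.95272 yrs; D_mod = 2.91555 yrs.
DV01 ≈ 2.91555 × 962.6829 × 0.0001 = 0.280675.

CHF 0.28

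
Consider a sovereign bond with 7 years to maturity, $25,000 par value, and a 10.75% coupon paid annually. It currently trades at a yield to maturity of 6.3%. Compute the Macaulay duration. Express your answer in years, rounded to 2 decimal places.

Periodic yield y = 0.063. Discount each cash flow and weight by its year:
  t   CF        PV=CF/(1+0.063)^t    t·PV
  1     2,687.50     2,528.2220     2,528.2220
  2     2,687.50     2,378.3838     4,756.7677
  3     2,687.50     2,237.4260     6,712.2780
  4     2,687.50     2,104.8222     8,419.2888
  5     2,687.50     1,980.0773     9,900.3866
  6     2,687.50     1,862.7256    11,176.3537
  7    27,687.50    18,053.0628   126,371.4393
  Σ                 31,144.7197   169,864.7360
Price P = Σ PV = 31,144.7197.
Macaulay duration = Σ(t·PV) / P = 169,864.7360 / 31,144.7197 = 5.45405 years.

5.45 years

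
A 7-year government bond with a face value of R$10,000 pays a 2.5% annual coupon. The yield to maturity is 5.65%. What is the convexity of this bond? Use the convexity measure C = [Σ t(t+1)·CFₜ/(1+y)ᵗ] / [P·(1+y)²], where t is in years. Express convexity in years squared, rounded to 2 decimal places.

With y = 0.0565:
  t   CF        PV=CF/(1+0.0565)^t    t·PV        t(t+1)·PV
  1       250.00       236.6304       236.6304         473.2608
  2       250.00       223.9758       447.9515       1,343.8545
  3       250.00       211.9979       635.9936       2,543.9745
  4       250.00       200.6606       802.6422       4,013.2110
  5       250.00       189.9295       949.6477       5,697.8860
  6       250.00       179.7724     1,078.6344       7,550.4405
  7    10,250.00     6,976.4961    48,835.4727     390,683.7815
  Σ                  8,219.4626    52,986.9724     412,306.4088
P = 8,219.4626.
Convexity = Σ t(t+1)·PV / [P·(1+y)²] = 412,306.4088 / (8,219.4626 × 1.116192) = 44.94048.

44.94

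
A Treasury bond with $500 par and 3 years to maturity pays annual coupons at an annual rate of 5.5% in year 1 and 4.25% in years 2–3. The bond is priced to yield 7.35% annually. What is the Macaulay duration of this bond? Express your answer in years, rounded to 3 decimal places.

Periodic yield y = 0.0735. Discount each cash flow and weight by its year:
  t   CF        PV=CF/(1+0.0735)^t    t·PV
  1        27.50        25.6171        25.6171
  2        21.25        18.4397        36.8795
  3       521.25       421.3470     1,264.0410
  Σ                    465.4039     1,326.5377
Price P = Σ PV = 465.4039.
Macaulay duration = Σ(t·PV) / P = 1,326.5377 / 465.4039 = 2.85029 years.

2.850 years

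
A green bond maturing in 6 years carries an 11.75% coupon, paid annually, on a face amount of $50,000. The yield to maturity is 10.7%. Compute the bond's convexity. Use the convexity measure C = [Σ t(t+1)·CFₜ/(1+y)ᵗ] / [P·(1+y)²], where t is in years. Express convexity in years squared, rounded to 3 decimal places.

24.225

With y = 0.107:
  t   CF        PV=CF/(1+0.107)^t    t·PV        t(t+1)·PV
  1     5,875.00     5,307.1364     5,307.1364      10,614.2728
  2     5,875.00     4,794.1612     9,588.3223      28,764.9670
  3     5,875.00     4,330.7689    12,992.3067      51,969.2267
  4     5,875.00     3,912.1670    15,648.6681      78,243.3404
  5     5,875.00     3,534.0262    17,670.1311     106,020.7864
  6    55,875.00    30,362.1003   182,172.6019   1,275,208.2134
  Σ                 52,240.3600   243,379.1664   1,550,820.8066
P = 52,240.3600.
Convexity = Σ t(t+1)·PV / [P·(1+y)²] = 1,550,820.8066 / (52,240.3600 × 1.225449) = 24.22480.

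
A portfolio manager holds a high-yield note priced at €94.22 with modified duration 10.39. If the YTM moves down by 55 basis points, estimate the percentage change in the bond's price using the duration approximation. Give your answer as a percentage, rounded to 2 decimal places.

Duration approximation: ΔP/P ≈ -D_mod · Δy = -10.39 × (-0.0055) = +0.057145.
As a percentage: +5.7145%.

+5.71%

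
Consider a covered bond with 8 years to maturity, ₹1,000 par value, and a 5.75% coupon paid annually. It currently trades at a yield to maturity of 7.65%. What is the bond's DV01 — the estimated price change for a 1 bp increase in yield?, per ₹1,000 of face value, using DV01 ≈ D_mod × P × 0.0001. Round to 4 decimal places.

Periodic yield y = 0.0765.
  t   CF        PV=CF/(1+0.0765)^t    t·PV
  1        57.50        53.4138        53.4138
  2        57.50        49.6181        99.2361
  3        57.50        46.0920       138.2761
  4        57.50        42.8166       171.2662
  5        57.50        39.7739       198.8693
  6        57.50        36.9474       221.6843
  7        57.50        34.3218       240.2524
  8     1,057.50       586.3651     4,690.9207
  Σ                    889.3486     5,813.9188
P = 889.3486; D_Mac = 6.53728 yrs; D_mod = 6.07272 yrs.
DV01 ≈ 6.07272 × 889.3486 × 0.0001 = 0.540076.

₹0.5401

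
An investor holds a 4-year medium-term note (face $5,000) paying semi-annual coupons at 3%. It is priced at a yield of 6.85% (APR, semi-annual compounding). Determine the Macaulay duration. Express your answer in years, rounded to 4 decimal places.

3.7808 years

Periodic yield y = 0.03425. Discount each cash flow and weight by its period:
  t   CF        PV=CF/(1+0.03425)^t    t·PV
  1        75.00        72.5163        72.5163
  2        75.00        70.1149       140.2298
  3        75.00        67.7930       203.3789
  4        75.00        65.5480       262.1918
  5        75.00        63.3773       316.8864
  6        75.00        61.2785       367.6710
  7        75.00        59.2492       414.7445
  8     5,075.00     3,876.4288    31,011.4303
  Σ                  4,336.3059    32,789.0490
Price P = Σ PV = 4,336.3059.
Macaulay duration = Σ(t·PV) / P = 32,789.0490 / 4,336.3059 = 7.56152 half-year periods.
In years: 7.56152 / 2 = 3.78076 years.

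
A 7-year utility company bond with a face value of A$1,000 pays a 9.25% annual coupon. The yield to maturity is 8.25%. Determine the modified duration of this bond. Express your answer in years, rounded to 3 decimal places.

5.076 years

Periodic yield y = 0.0825. First find Macaulay duration:
  t   CF        PV=CF/(1+0.0825)^t    t·PV
  1        92.50        85.4503        85.4503
  2        92.50        78.9380       157.8759
  3        92.50        72.9219       218.7657
  4        92.50        67.3643       269.4574
  5        92.50        62.2303       311.1517
  6        92.50        57.4876       344.9257
  7     1,092.50       627.2290     4,390.6028
  Σ                  1,051.6215     5,778.2296
P = 1,051.6215; Macaulay duration = 5,778.2296 / 1,051.6215 = 5.49459 years.
Modified duration = D_Mac / (1 + y) = 5.49459 / 1.0825 = 5.07583 years.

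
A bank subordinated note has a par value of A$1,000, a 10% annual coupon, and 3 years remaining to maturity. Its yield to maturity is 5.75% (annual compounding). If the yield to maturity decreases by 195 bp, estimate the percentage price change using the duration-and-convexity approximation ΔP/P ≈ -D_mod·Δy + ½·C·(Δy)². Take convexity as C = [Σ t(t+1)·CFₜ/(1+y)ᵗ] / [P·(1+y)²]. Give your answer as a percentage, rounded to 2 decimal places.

+5.25%

With y = 0.0575:
  t   CF        PV=CF/(1+0.0575)^t    t·PV        t(t+1)·PV
  1       100.00        94.5626        94.5626         189.1253
  2       100.00        89.4209       178.8419         536.5257
  3     1,100.00       930.1469     2,790.4408      11,161.7632
  Σ                  1,114.1305     3,063.8453      11,887.4141
P = 1,114.1305; D_Mac = 2.74999 yrs; D_mod = 2.60046 yrs; C = 9.54093.
Duration effect: -2.60046 × (-0.0195) = +0.050709
Convexity effect: 0.5 × 9.54093 × (-0.0195)² = +0.0018140
ΔP/P ≈ +0.050709 + 0.0018140 = +0.052523 = +5.2523%.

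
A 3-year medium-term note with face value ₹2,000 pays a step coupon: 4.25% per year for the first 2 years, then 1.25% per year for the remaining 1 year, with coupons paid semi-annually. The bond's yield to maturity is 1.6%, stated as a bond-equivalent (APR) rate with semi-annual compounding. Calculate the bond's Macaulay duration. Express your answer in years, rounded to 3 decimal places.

2.858 years

Periodic yield y = 0.008. Discount each cash flow and weight by its period:
  t   CF        PV=CF/(1+0.008)^t    t·PV
  1        42.50        42.1627        42.1627
  2        42.50        41.8281        83.6561
  3        42.50        41.4961       124.4883
  4        42.50        41.1668       164.6671
  5        12.50        12.0118        60.0589
  6     2,012.50     1,918.5481    11,511.2887
  Σ                  2,097.2135    11,986.3219
Price P = Σ PV = 2,097.2135.
Macaulay duration = Σ(t·PV) / P = 11,986.3219 / 2,097.2135 = 5.71536 half-year periods.
In years: 5.71536 / 2 = 2.85768 years.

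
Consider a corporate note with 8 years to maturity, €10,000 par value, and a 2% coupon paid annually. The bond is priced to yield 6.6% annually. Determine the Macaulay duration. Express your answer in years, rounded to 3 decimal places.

Periodic yield y = 0.066. Discount each cash flow and weight by its year:
  t   CF        PV=CF/(1+0.066)^t    t·PV
  1       200.00       187.6173       187.6173
  2       200.00       176.0012       352.0024
  3       200.00       165.1043       495.3129
  4       200.00       154.8821       619.5283
  5       200.00       145.2928       726.4638
  6       200.00       136.2971       817.7829
  7       200.00       127.8585       895.0094
  8    10,200.00     6,117.0571    48,936.4568
  Σ                  7,210.1103    53,030.1737
Price P = Σ PV = 7,210.1103.
Macaulay duration = Σ(t·PV) / P = 53,030.1737 / 7,210.1103 = 7.35497 years.

7.355 years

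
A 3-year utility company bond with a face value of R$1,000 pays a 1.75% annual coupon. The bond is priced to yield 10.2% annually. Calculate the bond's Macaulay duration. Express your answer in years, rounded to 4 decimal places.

2.9416 years

Periodic yield y = 0.102. Discount each cash flow and weight by its year:
  t   CF        PV=CF/(1+0.102)^t    t·PV
  1        17.50        15.8802        15.8802
  2        17.50        14.4104        28.8207
  3     1,017.50       760.3081     2,280.9244
  Σ                    790.5987     2,325.6253
Price P = Σ PV = 790.5987.
Macaulay duration = Σ(t·PV) / P = 2,325.6253 / 790.5987 = 2.94160 years.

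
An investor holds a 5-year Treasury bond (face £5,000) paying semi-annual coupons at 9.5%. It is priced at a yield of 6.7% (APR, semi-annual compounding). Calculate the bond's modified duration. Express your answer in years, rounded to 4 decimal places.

Periodic yield y = 0.0335. First find Macaulay duration:
  t   CF        PV=CF/(1+0.0335)^t    t·PV
  1       237.50       229.8016       229.8016
  2       237.50       222.3528       444.7057
  3       237.50       215.1455       645.4364
  4       237.50       208.1717       832.6868
  5       237.50       201.4240     1,007.1200
  6       237.50       194.8950     1,169.3701
  7       237.50       188.5777     1,320.0436
  8       237.50       182.4651     1,459.7207
  9       237.50       176.5506     1,588.9557
  10    5,237.50     3,767.2048    37,672.0476
  Σ                  5,586.5888    46,369.8881
P = 5,586.5888; Macaulay duration = 46,369.8881 / 5,586.5888 = 8.30022 half-year periods = 4.15011 years.
Modified duration = D_Mac / (1 + y) = 4.15011 / 1.0335 = 4.01559 years.

4.0156 years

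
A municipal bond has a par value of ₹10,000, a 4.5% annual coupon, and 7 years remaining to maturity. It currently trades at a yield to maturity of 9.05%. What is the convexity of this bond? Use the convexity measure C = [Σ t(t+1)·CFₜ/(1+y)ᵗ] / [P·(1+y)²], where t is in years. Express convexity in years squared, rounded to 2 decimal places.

38.45

With y = 0.0905:
  t   CF        PV=CF/(1+0.0905)^t    t·PV        t(t+1)·PV
  1       450.00       412.6547       412.6547         825.3095
  2       450.00       378.4088       756.8175       2,270.4525
  3       450.00       347.0048     1,041.0145       4,164.0578
  4       450.00       318.2071     1,272.8283       6,364.1415
  5       450.00       291.7992     1,458.9962       8,753.9774
  6       450.00       267.5830     1,605.4979      11,238.4854
  7    10,450.00     5,698.1857    39,887.3001     319,098.4011
  Σ                  7,713.8434    46,435.1093     352,714.8252
P = 7,713.8434.
Convexity = Σ t(t+1)·PV / [P·(1+y)²] = 352,714.8252 / (7,713.8434 × 1.189190) = 38.45046.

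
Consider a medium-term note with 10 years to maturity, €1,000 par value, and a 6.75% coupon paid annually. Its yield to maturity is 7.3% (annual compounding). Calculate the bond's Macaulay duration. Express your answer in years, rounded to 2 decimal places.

Periodic yield y = 0.073. Discount each cash flow and weight by its year:
  t   CF        PV=CF/(1+0.073)^t    t·PV
  1        67.50        62.9077        62.9077
  2        67.50        58.6279       117.2558
  3        67.50        54.6392       163.9177
  4        67.50        50.9219       203.6877
  5        67.50        47.4575       237.2877
  6        67.50        44.2288       265.3730
  7        67.50        41.2198       288.5385
  8        67.50        38.4155       307.3237
  9        67.50        35.8019       322.2172
  10    1,067.50       527.6800     5,276.8004
  Σ                    961.9004     7,245.3094
Price P = Σ PV = 961.9004.
Macaulay duration = Σ(t·PV) / P = 7,245.3094 / 961.9004 = 7.53229 years.

7.53 years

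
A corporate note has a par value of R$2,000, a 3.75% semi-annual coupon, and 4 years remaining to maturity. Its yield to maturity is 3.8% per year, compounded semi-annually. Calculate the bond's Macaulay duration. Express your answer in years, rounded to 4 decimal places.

Periodic yield y = 0.019. Discount each cash flow and weight by its period:
  t   CF        PV=CF/(1+0.019)^t    t·PV
  1        37.50        36.8008        36.8008
  2        37.50        36.1146        72.2292
  3        37.50        35.4412       106.3237
  4        37.50        34.7804       139.1216
  5        37.50        34.1319       170.6595
  6        37.50        33.4955       200.9729
  7        37.50        32.8709       230.0965
  8     2,037.50     1,752.6861    14,021.4889
  Σ                  1,996.3214    14,977.6930
Price P = Σ PV = 1,996.3214.
Macaulay duration = Σ(t·PV) / P = 14,977.6930 / 1,996.3214 = 7.50265 half-year periods.
In years: 7.50265 / 2 = 3.75132 years.

3.7513 years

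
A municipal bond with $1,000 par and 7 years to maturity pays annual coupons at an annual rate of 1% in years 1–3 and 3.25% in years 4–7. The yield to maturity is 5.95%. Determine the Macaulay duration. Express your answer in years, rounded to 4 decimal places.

6.6402 years

Periodic yield y = 0.0595. Discount each cash flow and weight by its year:
  t   CF        PV=CF/(1+0.0595)^t    t·PV
  1        10.00         9.4384         9.4384
  2        10.00         8.9084        17.8167
  3        10.00         8.4081        25.2243
  4        32.50        25.7917       103.1667
  5        32.50        24.3432       121.7162
  6        32.50        22.9762       137.8570
  7     1,032.50       688.9431     4,822.6015
  Σ                    788.8090     5,237.8208
Price P = Σ PV = 788.8090.
Macaulay duration = Σ(t·PV) / P = 5,237.8208 / 788.8090 = 6.64016 years.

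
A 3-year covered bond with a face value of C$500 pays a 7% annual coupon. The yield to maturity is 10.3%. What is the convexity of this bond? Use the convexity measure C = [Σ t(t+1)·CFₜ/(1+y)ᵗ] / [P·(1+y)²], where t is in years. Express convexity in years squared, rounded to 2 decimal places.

8.99

With y = 0.103:
  t   CF        PV=CF/(1+0.103)^t    t·PV        t(t+1)·PV
  1        35.00        31.7316        31.7316          63.4633
  2        35.00        28.7685        57.5370         172.6109
  3       535.00       398.6826     1,196.0477       4,784.1908
  Σ                    459.1827     1,285.3163       5,020.2650
P = 459.1827.
Convexity = Σ t(t+1)·PV / [P·(1+y)²] = 5,020.2650 / (459.1827 × 1.216609) = 8.98649.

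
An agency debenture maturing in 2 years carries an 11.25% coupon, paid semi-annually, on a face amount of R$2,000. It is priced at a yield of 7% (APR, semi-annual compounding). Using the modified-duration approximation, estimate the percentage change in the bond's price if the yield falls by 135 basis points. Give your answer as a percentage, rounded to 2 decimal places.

+2.42%

Periodic yield y = 0.035. Modified duration first:
  t   CF        PV=CF/(1+0.035)^t    t·PV
  1       112.50       108.6957       108.6957
  2       112.50       105.0200       210.0399
  3       112.50       101.4686       304.4057
  4     2,112.50     1,840.9217     7,363.6868
  Σ                  2,156.1059     7,986.8280
P = 2,156.1059; D_Mac = 3.70428 half-year periods = 1.85214 yrs; D_mod = 1.85214/(1+0.035) = 1.78951 yrs.
ΔP/P ≈ -D_mod · Δy = -1.78951 × (-0.0135) = +0.024158 = +2.4158%.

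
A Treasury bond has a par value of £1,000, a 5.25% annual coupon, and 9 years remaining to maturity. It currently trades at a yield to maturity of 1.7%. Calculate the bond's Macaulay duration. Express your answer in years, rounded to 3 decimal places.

Periodic yield y = 0.017. Discount each cash flow and weight by its year:
  t   CF        PV=CF/(1+0.017)^t    t·PV
  1        52.50        51.6224        51.6224
  2        52.50        50.7595       101.5190
  3        52.50        49.9110       149.7331
  4        52.50        49.0767       196.3069
  5        52.50        48.2564       241.2818
  6        52.50        47.4497       284.6983
  7        52.50        46.6566       326.5959
  8        52.50        45.8766       367.0132
  9     1,052.50       904.3437     8,139.0935
  Σ                  1,293.9527     9,857.8640
Price P = Σ PV = 1,293.9527.
Macaulay duration = Σ(t·PV) / P = 9,857.8640 / 1,293.9527 = 7.61841 years.

7.618 years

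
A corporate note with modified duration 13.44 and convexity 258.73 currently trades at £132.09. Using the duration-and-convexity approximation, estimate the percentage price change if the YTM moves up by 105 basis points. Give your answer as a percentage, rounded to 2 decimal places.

-12.69%

Duration effect: -D_mod·Δy = -13.44 × (+0.0105) = -0.141120
Convexity effect: ½·C·(Δy)² = 0.5 × 258.73 × (0.0105)² = +0.01426249125
ΔP/P ≈ -0.141120 + 0.01426249125 = -0.12685750875
= -12.685750875%.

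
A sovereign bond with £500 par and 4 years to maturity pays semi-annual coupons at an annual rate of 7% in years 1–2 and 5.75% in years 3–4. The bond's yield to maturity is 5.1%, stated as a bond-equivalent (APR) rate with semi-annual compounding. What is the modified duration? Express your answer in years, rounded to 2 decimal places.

Periodic yield y = 0.0255. First find Macaulay duration:
  t   CF        PV=CF/(1+0.0255)^t    t·PV
  1       17.500        17.0648        17.0648
  2       17.500        16.6405        33.2810
  3       17.500        16.2267        48.6802
  4       17.500        15.8232        63.2930
  5       14.375        12.6745        63.3723
  6       14.375        12.3593        74.1558
  7       14.375        12.0520        84.3638
  8      514.375       420.5276     3,364.2210
  Σ                    523.3687     3,748.4320
P = 523.3687; Macaulay duration = 3,748.4320 / 523.3687 = 7.16212 half-year periods = 3.58106 years.
Modified duration = D_Mac / (1 + y) = 3.58106 / 1.0255 = 3.49202 years.

3.49 years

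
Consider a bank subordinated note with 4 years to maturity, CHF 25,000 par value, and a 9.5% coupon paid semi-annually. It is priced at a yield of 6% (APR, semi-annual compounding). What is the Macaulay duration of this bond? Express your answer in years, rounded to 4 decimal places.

3.4573 years

Periodic yield y = 0.03. Discount each cash flow and weight by its period:
  t   CF        PV=CF/(1+0.03)^t    t·PV
  1     1,187.50     1,152.9126     1,152.9126
  2     1,187.50     1,119.3326     2,238.6653
  3     1,187.50     1,086.7307     3,260.1922
  4     1,187.50     1,055.0784     4,220.3135
  5     1,187.50     1,024.3479     5,121.7397
  6     1,187.50       994.5126     5,967.0753
  7     1,187.50       965.5462     6,758.8232
  8    26,187.50    20,672.6543   165,381.2346
  Σ                 28,071.1153   194,100.9563
Price P = Σ PV = 28,071.1153.
Macaulay duration = Σ(t·PV) / P = 194,100.9563 / 28,071.1153 = 6.91462 half-year periods.
In years: 6.91462 / 2 = 3.45731 years.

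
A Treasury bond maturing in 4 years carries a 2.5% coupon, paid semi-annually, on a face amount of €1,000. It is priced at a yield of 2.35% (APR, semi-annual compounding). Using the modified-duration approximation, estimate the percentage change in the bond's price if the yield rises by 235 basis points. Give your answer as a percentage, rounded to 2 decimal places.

-8.90%

Periodic yield y = 0.01175. Modified duration first:
  t   CF        PV=CF/(1+0.01175)^t    t·PV
  1        12.50        12.3548        12.3548
  2        12.50        12.2113        24.4227
  3        12.50        12.0695        36.2086
  4        12.50        11.9294        47.7174
  5        12.50        11.7908        58.9541
  6        12.50        11.6539        69.9233
  7        12.50        11.5185        80.6298
  8     1,012.50       922.1665     7,377.3318
  Σ                  1,005.6948     7,707.5425
P = 1,005.6948; D_Mac = 7.66390 half-year periods = 3.83195 yrs; D_mod = 3.83195/(1+0.01175) = 3.78745 yrs.
ΔP/P ≈ -D_mod · Δy = -3.78745 × (+0.0235) = -0.089005 = -8.9005%.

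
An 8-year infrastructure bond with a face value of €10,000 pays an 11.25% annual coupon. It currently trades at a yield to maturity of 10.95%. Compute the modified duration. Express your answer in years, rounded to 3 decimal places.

Periodic yield y = 0.1095. First find Macaulay duration:
  t   CF        PV=CF/(1+0.1095)^t    t·PV
  1     1,125.00     1,013.9703     1,013.9703
  2     1,125.00       913.8984     1,827.7968
  3     1,125.00       823.7029     2,471.1087
  4     1,125.00       742.4091     2,969.6365
  5     1,125.00       669.1385     3,345.6923
  6     1,125.00       603.0991     3,618.5946
  7     1,125.00       543.5774     3,805.0417
  8    11,125.00     4,844.8637    38,758.9099
  Σ                 10,154.6594    57,810.7507
P = 10,154.6594; Macaulay duration = 57,810.7507 / 10,154.6594 = 5.69303 years.
Modified duration = D_Mac / (1 + y) = 5.69303 / 1.1095 = 5.13116 years.

5.131 years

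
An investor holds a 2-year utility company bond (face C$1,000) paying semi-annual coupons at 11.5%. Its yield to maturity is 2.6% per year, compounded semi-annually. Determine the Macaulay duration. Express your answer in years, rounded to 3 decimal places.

1.856 years

Periodic yield y = 0.013. Discount each cash flow and weight by its period:
  t   CF        PV=CF/(1+0.013)^t    t·PV
  1        57.50        56.7621        56.7621
  2        57.50        56.0337       112.0673
  3        57.50        55.3146       165.9437
  4     1,057.50     1,004.2517     4,017.0070
  Σ                  1,172.3621     4,351.7801
Price P = Σ PV = 1,172.3621.
Macaulay duration = Σ(t·PV) / P = 4,351.7801 / 1,172.3621 = 3.71198 half-year periods.
In years: 3.71198 / 2 = 1.85599 years.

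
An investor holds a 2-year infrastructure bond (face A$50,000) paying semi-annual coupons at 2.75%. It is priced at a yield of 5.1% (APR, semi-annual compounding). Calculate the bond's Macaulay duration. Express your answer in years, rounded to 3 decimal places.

1.959 years

Periodic yield y = 0.0255. Discount each cash flow and weight by its period:
  t   CF        PV=CF/(1+0.0255)^t    t·PV
  1       687.50       670.4047       670.4047
  2       687.50       653.7345     1,307.4689
  3       687.50       637.4787     1,912.4362
  4    50,687.50    45,830.8817   183,323.5270
  Σ                 47,792.4996   187,213.8368
Price P = Σ PV = 47,792.4996.
Macaulay duration = Σ(t·PV) / P = 187,213.8368 / 47,792.4996 = 3.91722 half-year periods.
In years: 3.91722 / 2 = 1.95861 years.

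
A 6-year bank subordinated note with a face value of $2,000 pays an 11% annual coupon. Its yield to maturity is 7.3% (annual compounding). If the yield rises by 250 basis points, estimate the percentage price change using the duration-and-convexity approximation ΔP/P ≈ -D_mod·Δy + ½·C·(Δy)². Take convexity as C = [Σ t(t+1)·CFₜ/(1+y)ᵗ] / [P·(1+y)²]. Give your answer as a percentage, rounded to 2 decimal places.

-10.35%

With y = 0.073:
  t   CF        PV=CF/(1+0.073)^t    t·PV        t(t+1)·PV
  1       220.00       205.0326       205.0326         410.0652
  2       220.00       191.0835       382.1670       1,146.5011
  3       220.00       178.0834       534.2503       2,137.0012
  4       220.00       165.9678       663.8711       3,319.3557
  5       220.00       154.6764       773.3820       4,640.2922
  6     2,220.00     1,454.6370     8,727.8223      61,094.7558
  Σ                  2,349.4808    11,286.5254      72,747.9711
P = 2,349.4808; D_Mac = 4.80384 yrs; D_mod = 4.47702 yrs; C = 26.89364.
Duration effect: -4.47702 × (+0.025) = -0.111925
Convexity effect: 0.5 × 26.89364 × (0.025)² = +0.0084043
ΔP/P ≈ -0.111925 + 0.0084043 = -0.103521 = -10.3521%.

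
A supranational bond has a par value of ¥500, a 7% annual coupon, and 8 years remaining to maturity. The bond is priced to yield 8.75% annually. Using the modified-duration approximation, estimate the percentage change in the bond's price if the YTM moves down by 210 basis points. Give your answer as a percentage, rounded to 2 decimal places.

Periodic yield y = 0.0875. Modified duration first:
  t   CF        PV=CF/(1+0.0875)^t    t·PV
  1        35.00        32.1839        32.1839
  2        35.00        29.5944        59.1888
  3        35.00        27.2132        81.6397
  4        35.00        25.0237       100.0947
  5        35.00        23.0103       115.0514
  6        35.00        21.1589       126.9532
  7        35.00        19.4564       136.1950
  8       535.00       273.4763     2,187.8102
  Σ                    451.1171     2,839.1169
P = 451.1171; D_Mac = 6.29353 yrs; D_mod = 6.29353/(1+0.0875) = 5.78715 yrs.
ΔP/P ≈ -D_mod · Δy = -5.78715 × (-0.021) = +0.121530 = +12.1530%.

+12.15%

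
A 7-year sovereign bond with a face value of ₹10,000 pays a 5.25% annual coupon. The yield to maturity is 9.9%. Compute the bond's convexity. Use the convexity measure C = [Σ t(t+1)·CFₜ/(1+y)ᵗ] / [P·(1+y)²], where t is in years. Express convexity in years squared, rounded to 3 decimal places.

36.662

With y = 0.099:
  t   CF        PV=CF/(1+0.099)^t    t·PV        t(t+1)·PV
  1       525.00       477.7070       477.7070         955.4140
  2       525.00       434.6743       869.3485       2,608.0455
  3       525.00       395.5180     1,186.5539       4,746.2157
  4       525.00       359.8890     1,439.5559       7,197.7794
  5       525.00       327.4695     1,637.3474       9,824.0847
  6       525.00       297.9704     1,787.8225      12,514.7575
  7    10,525.00     5,435.4844    38,048.3911     304,387.1291
  Σ                  7,728.7126    45,446.7264     342,233.4259
P = 7,728.7126.
Convexity = Σ t(t+1)·PV / [P·(1+y)²] = 342,233.4259 / (7,728.7126 × 1.207801) = 36.66231.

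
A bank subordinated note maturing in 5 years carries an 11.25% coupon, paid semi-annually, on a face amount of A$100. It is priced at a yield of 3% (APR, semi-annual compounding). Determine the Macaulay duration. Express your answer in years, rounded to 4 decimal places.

4.1314 years

Periodic yield y = 0.015. Discount each cash flow and weight by its period:
  t   CF        PV=CF/(1+0.015)^t    t·PV
  1        5.625         5.5419         5.5419
  2        5.625         5.4600        10.9199
  3        5.625         5.3793        16.1378
  4        5.625         5.2998        21.1991
  5        5.625         5.2215        26.1073
  6        5.625         5.1443        30.8658
  7        5.625         5.0683        35.4779
  8        5.625         4.9934        39.9470
  9        5.625         4.9196        44.2762
  10     105.625        91.0136       910.1360
  Σ                    138.0415     1,140.6091
Price P = Σ PV = 138.0415.
Macaulay duration = Σ(t·PV) / P = 1,140.6091 / 138.0415 = 8.26280 half-year periods.
In years: 8.26280 / 2 = 4.13140 years.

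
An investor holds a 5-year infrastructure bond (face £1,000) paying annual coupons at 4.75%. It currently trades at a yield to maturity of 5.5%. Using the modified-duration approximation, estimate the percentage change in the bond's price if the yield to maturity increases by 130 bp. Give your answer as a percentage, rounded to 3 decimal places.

-5.617%

Periodic yield y = 0.055. Modified duration first:
  t   CF        PV=CF/(1+0.055)^t    t·PV
  1        47.50        45.0237        45.0237
  2        47.50        42.6765        85.3530
  3        47.50        40.4516       121.3549
  4        47.50        38.3428       153.3712
  5     1,047.50       801.4782     4,007.3912
  Σ                    967.9729     4,412.4940
P = 967.9729; D_Mac = 4.55849 yrs; D_mod = 4.55849/(1+0.055) = 4.32084 yrs.
ΔP/P ≈ -D_mod · Δy = -4.32084 × (+0.013) = -0.056171 = -5.6171%.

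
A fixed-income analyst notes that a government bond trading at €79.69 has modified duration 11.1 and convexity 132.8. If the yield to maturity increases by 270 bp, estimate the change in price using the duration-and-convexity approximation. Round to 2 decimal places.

Duration effect: -D_mod·Δy = -11.1 × (+0.027) = -0.299700
Convexity effect: ½·C·(Δy)² = 0.5 × 132.8 × (0.027)² = +0.0484056
ΔP/P ≈ -0.299700 + 0.0484056 = -0.2512944
ΔP ≈ 79.69 × (-0.2512944) = -20.025650736.

-€20.03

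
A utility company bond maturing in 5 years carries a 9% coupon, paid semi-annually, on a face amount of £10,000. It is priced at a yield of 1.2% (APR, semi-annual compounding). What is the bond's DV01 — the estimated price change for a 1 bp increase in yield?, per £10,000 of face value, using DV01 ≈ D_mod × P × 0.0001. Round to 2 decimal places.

£5.86

Periodic yield y = 0.006.
  t   CF        PV=CF/(1+0.006)^t    t·PV
  1       450.00       447.3161       447.3161
  2       450.00       444.6482       889.2964
  3       450.00       441.9962     1,325.9887
  4       450.00       439.3601     1,757.4403
  5       450.00       436.7396     2,183.6982
  6       450.00       434.1348     2,604.8090
  7       450.00       431.5456     3,020.8189
  8       450.00       428.9717     3,431.7738
  9       450.00       426.4132     3,837.7192
  10   10,450.00     9,843.2039    98,432.0394
  Σ                 13,774.3296   117,930.9000
P = 13,774.3296; D_Mac = 8.56164 half-year periods = 4.28082 yrs; D_mod = 4.25529 yrs.
DV01 ≈ 4.25529 × 13,774.3296 × 0.0001 = 5.861377.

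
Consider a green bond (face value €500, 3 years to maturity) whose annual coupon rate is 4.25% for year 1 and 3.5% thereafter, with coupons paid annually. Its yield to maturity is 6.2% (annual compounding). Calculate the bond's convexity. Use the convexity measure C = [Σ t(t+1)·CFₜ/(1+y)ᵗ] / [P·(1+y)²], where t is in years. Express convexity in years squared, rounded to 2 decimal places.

10.08

With y = 0.062:
  t   CF        PV=CF/(1+0.062)^t    t·PV        t(t+1)·PV
  1        21.25        20.0094        20.0094          40.0188
  2        17.50        15.5163        31.0327          93.0980
  3       517.50       432.0528     1,296.1583       5,184.6334
  Σ                    467.5785     1,347.2004       5,317.7502
P = 467.5785.
Convexity = Σ t(t+1)·PV / [P·(1+y)²] = 5,317.7502 / (467.5785 × 1.127844) = 10.08380.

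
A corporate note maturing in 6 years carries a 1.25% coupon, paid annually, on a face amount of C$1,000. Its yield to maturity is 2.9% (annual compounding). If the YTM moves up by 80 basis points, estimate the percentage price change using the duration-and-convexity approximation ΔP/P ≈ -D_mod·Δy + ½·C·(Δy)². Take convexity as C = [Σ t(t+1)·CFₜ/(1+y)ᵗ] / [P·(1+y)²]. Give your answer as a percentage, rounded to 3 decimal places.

With y = 0.029:
  t   CF        PV=CF/(1+0.029)^t    t·PV        t(t+1)·PV
  1        12.50        12.1477        12.1477          24.2954
  2        12.50        11.8054        23.6107          70.8322
  3        12.50        11.4727        34.4180         137.6718
  4        12.50        11.1493        44.5973         222.9865
  5        12.50        10.8351        54.1755         325.0532
  6     1,012.50       852.9092     5,117.4550      35,822.1851
  Σ                    910.3193     5,286.4042      36,603.0242
P = 910.3193; D_Mac = 5.80720 yrs; D_mod = 5.64354 yrs; C = 37.97453.
Duration effect: -5.64354 × (+0.008) = -0.045148
Convexity effect: 0.5 × 37.97453 × (0.008)² = +0.0012152
ΔP/P ≈ -0.045148 + 0.0012152 = -0.043933 = -4.3933%.

-4.393%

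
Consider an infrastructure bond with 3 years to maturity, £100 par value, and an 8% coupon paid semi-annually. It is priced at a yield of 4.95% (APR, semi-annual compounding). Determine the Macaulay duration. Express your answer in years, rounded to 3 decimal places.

2.738 years

Periodic yield y = 0.02475. Discount each cash flow and weight by its period:
  t   CF        PV=CF/(1+0.02475)^t    t·PV
  1         4.00         3.9034         3.9034
  2         4.00         3.8091         7.6182
  3         4.00         3.7171        11.1514
  4         4.00         3.6273        14.5094
  5         4.00         3.5397        17.6987
  6       104.00        89.8102       538.8613
  Σ                    108.4069       593.7423
Price P = Σ PV = 108.4069.
Macaulay duration = Σ(t·PV) / P = 593.7423 / 108.4069 = 5.47698 half-year periods.
In years: 5.47698 / 2 = 2.73849 years.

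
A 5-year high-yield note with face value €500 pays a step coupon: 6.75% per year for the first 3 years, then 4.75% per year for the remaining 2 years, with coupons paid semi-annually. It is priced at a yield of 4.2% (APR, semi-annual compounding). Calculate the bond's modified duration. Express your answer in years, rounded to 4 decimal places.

Periodic yield y = 0.021. First find Macaulay duration:
  t   CF        PV=CF/(1+0.021)^t    t·PV
  1       16.875        16.5279        16.5279
  2       16.875        16.1880        32.3759
  3       16.875        15.8550        47.5650
  4       16.875        15.5289        62.1156
  5       16.875        15.2095        76.0475
  6       16.875        14.8967        89.3800
  7       11.875        10.2672        71.8706
  8       11.875        10.0561        80.4484
  9       11.875         9.8492        88.6430
  10     511.875       415.8211     4,158.2108
  Σ                    540.1996     4,723.1849
P = 540.1996; Macaulay duration = 4,723.1849 / 540.1996 = 8.74341 half-year periods = 4.37170 years.
Modified duration = D_Mac / (1 + y) = 4.37170 / 1.021 = 4.28179 years.

4.2818 years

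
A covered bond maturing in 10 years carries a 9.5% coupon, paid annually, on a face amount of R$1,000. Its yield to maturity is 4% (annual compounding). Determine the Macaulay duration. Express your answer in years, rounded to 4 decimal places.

Periodic yield y = 0.04. Discount each cash flow and weight by its year:
  t   CF        PV=CF/(1+0.04)^t    t·PV
  1        95.00        91.3462        91.3462
  2        95.00        87.8328       175.6657
  3        95.00        84.4547       253.3640
  4        95.00        81.2064       324.8256
  5        95.00        78.0831       390.4154
  6        95.00        75.0799       450.4793
  7        95.00        72.1922       505.3453
  8        95.00        69.4156       555.3246
  9        95.00        66.7457       600.7117
  10    1,095.00       739.7428     7,397.4276
  Σ                  1,446.0993    10,744.9053
Price P = Σ PV = 1,446.0993.
Macaulay duration = Σ(t·PV) / P = 10,744.9053 / 1,446.0993 = 7.43027 years.

7.4303 years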